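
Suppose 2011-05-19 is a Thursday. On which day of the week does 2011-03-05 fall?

Count forward from the earlier date (March 5, 2011) to the later (May 19, 2011):
March 2011: 31 − 5 = 26 days remain.
Then April (30): 30 days.
May 1–19, 2011: 19 days.
Total: 26 + 30 + 19 = 75 days.
75 mod 7 = 5, so 5 days before Thursday is Saturday.

Saturday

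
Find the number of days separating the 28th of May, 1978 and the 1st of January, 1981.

949

May 28, 1978 → May 28, 1979: 365 days.
May 28, 1979 → May 28, 1980: 366 days (1980 is a leap year).
May 1980: 31 − 28 = 3 days remain.
Then June (30), July (31), August (31), September (30), October (31), November (30), December (31): 30 + 31 + 31 + 30 + 31 + 30 + 31 = 214 days.
January 1, 1981: 1 day.
Residual: 218 days.
Total: 949 days.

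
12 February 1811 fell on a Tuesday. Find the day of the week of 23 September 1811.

February 1811: 28 − 12 = 16 days remain (1811 is not a leap year, so February has 28 days).
Then March (31), April (30), May (31), June (30), July (31), August (31): 31 + 30 + 31 + 30 + 31 + 31 = 184 days.
September 1–23, 1811: 23 days.
Total: 16 + 184 + 23 = 223 days.
223 mod 7 = 6, so 6 days after Tuesday is Monday.

Monday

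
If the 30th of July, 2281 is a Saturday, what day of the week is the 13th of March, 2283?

Tuesday

July 30, 2281 → July 30, 2282: 365 days.
July 2282: 31 − 30 = 1 day remains.
Then August (31), September (30), October (31), November (30), December (31), January (31), February 2283 (28): 31 + 30 + 31 + 30 + 31 + 31 + 28 = 212 days.
March 1–13, 2283: 13 days.
Residual: 226 days.
Total: 591 days.
591 mod 7 = 3, so 3 days after Saturday is Tuesday.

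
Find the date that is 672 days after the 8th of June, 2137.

the 11th of April, 2139

Count 672 days after June 8, 2137:
Day-of-year of June 8, 2137: 159.
Day-of-year of April 11, 2139: 101.
2137 has 365 days, so 365 − 159 = 206 days remain in 2137.
Full years: 2138: 365. Sum = 365.
Total: 206 + 365 + 101 = 672 days.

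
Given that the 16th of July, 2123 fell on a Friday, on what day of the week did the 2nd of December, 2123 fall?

July 2123: 31 − 16 = 15 days remain.
Then August (31), September (30), October (31), November (30): 31 + 30 + 31 + 30 = 122 days.
December 1–2, 2123: 2 days.
Total: 15 + 122 + 2 = 139 days.
139 mod 7 = 6, so 6 days after Friday is Thursday.

Thursday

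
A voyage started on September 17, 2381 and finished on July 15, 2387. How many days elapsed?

Day-of-year of September 17, 2381: 260.
Day-of-year of July 15, 2387: 196.
2381 has 365 days, so 365 − 260 = 105 days remain in 2381.
Full years: 2382: 365; 2383: 365; 2384: 366; 2385: 365; 2386: 365. Sum = 1826.
Total: 105 + 1826 + 196 = 2127 days.

2127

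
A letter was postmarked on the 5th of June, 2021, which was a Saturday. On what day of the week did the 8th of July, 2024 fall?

Day-of-year of June 5, 2021: 156.
Day-of-year of July 8, 2024: 190.
2021 has 365 days, so 365 − 156 = 209 days remain in 2021.
Full years: 2022: 365; 2023: 365. Sum = 730.
Total: 209 + 730 + 190 = 1129 days.
1129 mod 7 = 2, so 2 days after Saturday is Monday.

Monday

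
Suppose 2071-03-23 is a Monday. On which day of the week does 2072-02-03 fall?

Wednesday

March 2071: 31 − 23 = 8 days remain.
Then 10 full months totalling 306 days.
February 1–3, 2072: 3 days (2072 is a leap year).
Residual: 317 days.
Total: 317 days.
317 mod 7 = 2, so 2 days after Monday is Wednesday.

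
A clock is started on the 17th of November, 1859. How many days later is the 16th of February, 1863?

November 17, 1859 → November 17, 1860: 366 days (1860 is a leap year).
November 17, 1860 → November 17, 1861: 365 days.
November 17, 1861 → November 17, 1862: 365 days.
November 1862: 30 − 17 = 13 days remain.
Then December (31), January (31): 31 + 31 = 62 days.
February 1–16, 1863: 16 days (1863 is not a leap year).
Residual: 91 days.
Total: 1187 days.

1187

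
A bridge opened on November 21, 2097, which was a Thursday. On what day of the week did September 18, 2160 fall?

Thursday

From November 21, 2097 to November 21, 2159: 62 years, of which 14 contain a Feb 29 — 48×365 + 14×366 = 22644 days.
(2100 is not a leap year (divisible by 100 but not 400).)
November 2159: 30 − 21 = 9 days remain.
Then 9 full months totalling 275 days.
September 1–18, 2160: 18 days.
Residual: 302 days.
Total: 22946 days.
22946 is a multiple of 7, so September 18, 2160 falls on the same weekday: Thursday.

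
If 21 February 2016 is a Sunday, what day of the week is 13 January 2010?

Wednesday

Count forward from the earlier date (January 13, 2010) to the later (February 21, 2016):
January 13, 2010 → January 13, 2011: 365 days.
January 13, 2011 → January 13, 2012: 365 days.
January 13, 2012 → January 13, 2013: 366 days (2012 is a leap year).
January 13, 2013 → January 13, 2014: 365 days.
January 13, 2014 → January 13, 2015: 365 days.
January 13, 2015 → January 13, 2016: 365 days.
January 2016: 31 − 13 = 18 days remain.
February 1–21, 2016: 21 days (2016 is a leap year).
Residual: 39 days.
Total: 2230 days.
2230 mod 7 = 4, so 4 days before Sunday is Wednesday.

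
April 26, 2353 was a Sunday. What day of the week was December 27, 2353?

Sunday

April 2353: 30 − 26 = 4 days remain.
Then May (31), June (30), July (31), August (31), September (30), October (31), November (30): 31 + 30 + 31 + 31 + 30 + 31 + 30 = 214 days.
December 1–27, 2353: 27 days.
Total: 4 + 214 + 27 = 245 days.
245 is a multiple of 7, so December 27, 2353 falls on the same weekday: Sunday.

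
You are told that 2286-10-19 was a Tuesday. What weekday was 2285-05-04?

Count forward from the earlier date (May 4, 2285) to the later (October 19, 2286):
May 4, 2285 → May 4, 2286: 365 days.
May 2286: 31 − 4 = 27 days remain.
Then June (30), July (31), August (31), September (30): 30 + 31 + 31 + 30 = 122 days.
October 1–19, 2286: 19 days.
Residual: 168 days.
Total: 533 days.
533 mod 7 = 1, so 1 day before Tuesday is Monday.

Monday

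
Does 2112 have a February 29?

2112 is a leap year.

Yes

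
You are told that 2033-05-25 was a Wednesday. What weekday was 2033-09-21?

May 2033: 31 − 25 = 6 days remain.
Then June (30), July (31), August (31): 30 + 31 + 31 = 92 days.
September 1–21, 2033: 21 days.
Total: 6 + 92 + 21 = 119 days.
119 is a multiple of 7, so 2033-09-21 falls on the same weekday: Wednesday.

Wednesday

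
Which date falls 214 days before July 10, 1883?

December 8, 1882

Count 214 days before July 10, 1883:
December 1882: 31 − 8 = 23 days remain.
Then January (31), February 1883 (28), March (31), April (30), May (31), June (30): 31 + 28 + 31 + 30 + 31 + 30 = 181 days.
July 1–10, 1883: 10 days.
Total: 23 + 181 + 10 = 214 days.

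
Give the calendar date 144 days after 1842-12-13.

1843-05-06

Count 144 days after December 13, 1842:
Day-of-year of December 13, 1842: 347.
Day-of-year of May 6, 1843: 126.
1842 has 365 days, so 365 − 347 = 18 days remain in 1842.
Total: 18 + 126 = 144 days.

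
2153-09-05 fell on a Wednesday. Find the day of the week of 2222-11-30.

Day-of-year of September 5, 2153: 248.
Day-of-year of November 30, 2222: 334.
2153 has 365 days, so 365 − 248 = 117 days remain in 2153.
Full years 2154–2221: 52 common + 16 leap = 52×365 + 16×366 = 24836 days.
Total: 117 + 24836 + 334 = 25287 days.
25287 mod 7 = 3, so 3 days after Wednesday is Saturday.

Saturday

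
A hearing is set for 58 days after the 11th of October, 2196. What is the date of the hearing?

the 8th of December, 2196

Count 58 days after October 11, 2196:
October 2196: 31 − 11 = 20 days remain.
Then November (30): 30 days.
December 1–8, 2196: 8 days.
Total: 20 + 30 + 8 = 58 days.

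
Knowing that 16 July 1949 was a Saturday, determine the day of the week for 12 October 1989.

Thursday

From July 16, 1949 to July 16, 1989: 40 years, of which 10 contain a Feb 29 — 30×365 + 10×366 = 14610 days.
July 1989: 31 − 16 = 15 days remain.
Then August (31), September (30): 31 + 30 = 61 days.
October 1–12, 1989: 12 days.
Residual: 88 days.
Total: 14698 days.
14698 mod 7 = 5, so 5 days after Saturday is Thursday.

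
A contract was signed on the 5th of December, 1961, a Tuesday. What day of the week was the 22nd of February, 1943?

Monday

Count forward from the earlier date (February 22, 1943) to the later (December 5, 1961):
Day-of-year of February 22, 1943: 53.
Day-of-year of December 5, 1961: 339.
1943 has 365 days, so 365 − 53 = 312 days remain in 1943.
Full years 1944–1960: 12 common + 5 leap = 12×365 + 5×366 = 6210 days.
Total: 312 + 6210 + 339 = 6861 days.
6861 mod 7 = 1, so 1 day before Tuesday is Monday.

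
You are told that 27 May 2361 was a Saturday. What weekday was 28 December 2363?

Day-of-year of May 27, 2361: 147.
Day-of-year of December 28, 2363: 362.
2361 has 365 days, so 365 − 147 = 218 days remain in 2361.
Full years: 2362: 365. Sum = 365.
Total: 218 + 365 + 362 = 945 days.
945 is a multiple of 7, so 28 December 2363 falls on the same weekday: Saturday.

Saturday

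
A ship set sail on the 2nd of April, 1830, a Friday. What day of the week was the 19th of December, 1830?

Sunday

April 1830: 30 − 2 = 28 days remain.
Then May (31), June (30), July (31), August (31), September (30), October (31), November (30): 31 + 30 + 31 + 31 + 30 + 31 + 30 = 214 days.
December 1–19, 1830: 19 days.
Total: 28 + 214 + 19 = 261 days.
261 mod 7 = 2, so 2 days after Friday is Sunday.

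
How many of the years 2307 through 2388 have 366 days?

21

Years divisible by 4: 2308, 2312, …, 2388 — 21 in all.
No century exceptions apply. Count: 21.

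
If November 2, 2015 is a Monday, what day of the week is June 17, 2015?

Count forward from the earlier date (June 17, 2015) to the later (November 2, 2015):
June 2015: 30 − 17 = 13 days remain.
Then July (31), August (31), September (30), October (31): 31 + 31 + 30 + 31 = 123 days.
November 1–2, 2015: 2 days.
Total: 13 + 123 + 2 = 138 days.
138 mod 7 = 5, so 5 days before Monday is Wednesday.

Wednesday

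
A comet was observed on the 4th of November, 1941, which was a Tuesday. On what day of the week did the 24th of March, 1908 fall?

Count forward from the earlier date (March 24, 1908) to the later (November 4, 1941):
From March 24, 1908 to March 24, 1941: 33 years, of which 8 contain a Feb 29 — 25×365 + 8×366 = 12053 days.
March 1941: 31 − 24 = 7 days remain.
Then April (30), May (31), June (30), July (31), August (31), September (30), October (31): 30 + 31 + 30 + 31 + 31 + 30 + 31 = 214 days.
November 1–4, 1941: 4 days.
Residual: 225 days.
Total: 12278 days.
12278 is a multiple of 7, so the 24th of March, 1908 falls on the same weekday: Tuesday.

Tuesday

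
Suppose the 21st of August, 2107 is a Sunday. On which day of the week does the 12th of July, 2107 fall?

Count forward from the earlier date (July 12, 2107) to the later (August 21, 2107):
July 2107: 31 − 12 = 19 days remain.
August 1–21, 2107: 21 days.
Total: 19 + 21 = 40 days.
40 mod 7 = 5, so 5 days before Sunday is Tuesday.

Tuesday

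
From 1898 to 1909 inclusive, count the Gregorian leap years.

Years divisible by 4 in [1898, 1909]: 1900, 1904, 1908.
Of these, 1900 is divisible by 100 but not 400, so not leap.
Leap years: 3 − 1 = 2.

2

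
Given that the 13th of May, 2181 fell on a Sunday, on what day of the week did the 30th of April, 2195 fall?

From May 13, 2181 to May 13, 2194: 13 years, of which 3 contain a Feb 29 — 10×365 + 3×366 = 4748 days.
May 2194: 31 − 13 = 18 days remain.
Then 10 full months totalling 304 days.
April 1–30, 2195: 30 days.
Residual: 352 days.
Total: 5100 days.
5100 mod 7 = 4, so 4 days after Sunday is Thursday.

Thursday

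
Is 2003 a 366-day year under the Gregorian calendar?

2003 is not a leap year.

No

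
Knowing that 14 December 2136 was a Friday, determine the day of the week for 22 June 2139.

Monday

Day-of-year of December 14, 2136: 349.
Day-of-year of June 22, 2139: 173.
2136 has 366 days, so 366 − 349 = 17 days remain in 2136.
Full years: 2137: 365; 2138: 365. Sum = 730.
Total: 17 + 730 + 173 = 920 days.
920 mod 7 = 3, so 3 days after Friday is Monday.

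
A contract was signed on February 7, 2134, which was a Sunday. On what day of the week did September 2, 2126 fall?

Monday

Count forward from the earlier date (September 2, 2126) to the later (February 7, 2134):
From September 2, 2126 to September 2, 2133: 7 years, of which 2 contain a Feb 29 — 5×365 + 2×366 = 2557 days.
September 2133: 30 − 2 = 28 days remain.
Then October (31), November (30), December (31), January (31): 31 + 30 + 31 + 31 = 123 days.
February 1–7, 2134: 7 days (2134 is not a leap year).
Residual: 158 days.
Total: 2715 days.
2715 mod 7 = 6, so 6 days before Sunday is Monday.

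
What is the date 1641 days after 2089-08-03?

2094-01-30

Count 1641 days after August 3, 2089:
Day-of-year of August 3, 2089: 215.
Day-of-year of January 30, 2094: 30.
2089 has 365 days, so 365 − 215 = 150 days remain in 2089.
Full years: 2090: 365; 2091: 365; 2092: 366; 2093: 365. Sum = 1461.
Total: 150 + 1461 + 30 = 1641 days.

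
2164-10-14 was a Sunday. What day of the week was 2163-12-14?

Wednesday

Count forward from the earlier date (December 14, 2163) to the later (October 14, 2164):
Day-of-year of December 14, 2163: 348.
Day-of-year of October 14, 2164: 288.
2163 has 365 days, so 365 − 348 = 17 days remain in 2163.
Total: 17 + 288 = 305 days.
305 mod 7 = 4, so 4 days before Sunday is Wednesday.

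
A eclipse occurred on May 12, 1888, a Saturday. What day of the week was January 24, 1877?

Wednesday

Count forward from the earlier date (January 24, 1877) to the later (May 12, 1888):
Day-of-year of January 24, 1877: 24.
Day-of-year of May 12, 1888: 133.
1877 has 365 days, so 365 − 24 = 341 days remain in 1877.
Full years 1878–1887: 8 common + 2 leap = 8×365 + 2×366 = 3652 days.
Total: 341 + 3652 + 133 = 4126 days.
4126 mod 7 = 3, so 3 days before Saturday is Wednesday.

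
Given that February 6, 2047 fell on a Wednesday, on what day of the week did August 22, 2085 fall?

Day-of-year of February 6, 2047: 37.
Day-of-year of August 22, 2085: 234.
2047 has 365 days, so 365 − 37 = 328 days remain in 2047.
Full years 2048–2084: 27 common + 10 leap = 27×365 + 10×366 = 13515 days.
Total: 328 + 13515 + 234 = 14077 days.
14077 is a multiple of 7, so August 22, 2085 falls on the same weekday: Wednesday.

Wednesday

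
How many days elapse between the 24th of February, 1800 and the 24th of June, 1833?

Day-of-year of February 24, 1800: 55.
Day-of-year of June 24, 1833: 175.
1800 has 365 days, so 365 − 55 = 310 days remain in 1800.
Full years 1801–1832: 24 common + 8 leap = 24×365 + 8×366 = 11688 days.
Total: 310 + 11688 + 175 = 12173 days.

12173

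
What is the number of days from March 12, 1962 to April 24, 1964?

774

Day-of-year of March 12, 1962: 71.
Day-of-year of April 24, 1964: 115.
1962 has 365 days, so 365 − 71 = 294 days remain in 1962.
Full years: 1963: 365. Sum = 365.
Total: 294 + 365 + 115 = 774 days.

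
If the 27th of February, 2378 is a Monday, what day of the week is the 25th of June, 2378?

Sunday

February 2378: 28 − 27 = 1 day remains (2378 is not a leap year, so February has 28 days).
Then March (31), April (30), May (31): 31 + 30 + 31 = 92 days.
June 1–25, 2378: 25 days.
Total: 1 + 92 + 25 = 118 days.
118 mod 7 = 6, so 6 days after Monday is Sunday.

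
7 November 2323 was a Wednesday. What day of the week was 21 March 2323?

Count forward from the earlier date (March 21, 2323) to the later (November 7, 2323):
March 2323: 31 − 21 = 10 days remain.
Then April (30), May (31), June (30), July (31), August (31), September (30), October (31): 30 + 31 + 30 + 31 + 31 + 30 + 31 = 214 days.
November 1–7, 2323: 7 days.
Total: 10 + 214 + 7 = 231 days.
231 is a multiple of 7, so 21 March 2323 falls on the same weekday: Wednesday.

Wednesday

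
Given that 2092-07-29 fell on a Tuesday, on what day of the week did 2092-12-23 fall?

Tuesday

July 2092: 31 − 29 = 2 days remain.
Then August (31), September (30), October (31), November (30): 31 + 30 + 31 + 30 = 122 days.
December 1–23, 2092: 23 days.
Total: 2 + 122 + 23 = 147 days.
147 is a multiple of 7, so 2092-12-23 falls on the same weekday: Tuesday.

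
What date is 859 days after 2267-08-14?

2269-12-20

Count 859 days after August 14, 2267:
Day-of-year of August 14, 2267: 226.
Day-of-year of December 20, 2269: 354.
2267 has 365 days, so 365 − 226 = 139 days remain in 2267.
Full years: 2268: 366. Sum = 366.
Total: 139 + 366 + 354 = 859 days.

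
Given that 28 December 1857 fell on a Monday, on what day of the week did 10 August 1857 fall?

Monday

Count forward from the earlier date (August 10, 1857) to the later (December 28, 1857):
August 1857: 31 − 10 = 21 days remain.
Then September (30), October (31), November (30): 30 + 31 + 30 = 91 days.
December 1–28, 1857: 28 days.
Total: 21 + 91 + 28 = 140 days.
140 is a multiple of 7, so 10 August 1857 falls on the same weekday: Monday.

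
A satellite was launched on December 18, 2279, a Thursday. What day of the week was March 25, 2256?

Tuesday

Count forward from the earlier date (March 25, 2256) to the later (December 18, 2279):
Day-of-year of March 25, 2256: 85.
Day-of-year of December 18, 2279: 352.
2256 has 366 days, so 366 − 85 = 281 days remain in 2256.
Full years 2257–2278: 17 common + 5 leap = 17×365 + 5×366 = 8035 days.
Total: 281 + 8035 + 352 = 8668 days.
8668 mod 7 = 2, so 2 days before Thursday is Tuesday.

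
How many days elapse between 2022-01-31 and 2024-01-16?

715

Day-of-year of January 31, 2022: 31.
Day-of-year of January 16, 2024: 16.
2022 has 365 days, so 365 − 31 = 334 days remain in 2022.
Full years: 2023: 365. Sum = 365.
Total: 334 + 365 + 16 = 715 days.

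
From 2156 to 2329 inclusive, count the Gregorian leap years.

Years divisible by 4: 2156, 2160, …, 2328 — 44 in all.
Of these, 2200, 2300 are divisible by 100 but not 400, so not leap.
Leap years: 44 − 2 = 42.

42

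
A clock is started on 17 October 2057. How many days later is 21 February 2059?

492

Day-of-year of October 17, 2057: 290.
Day-of-year of February 21, 2059: 52.
2057 has 365 days, so 365 − 290 = 75 days remain in 2057.
Full years: 2058: 365. Sum = 365.
Total: 75 + 365 + 52 = 492 days.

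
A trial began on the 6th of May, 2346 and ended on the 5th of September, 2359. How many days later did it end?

4870

From May 6, 2346 to May 6, 2359: 13 years, of which 3 contain a Feb 29 — 10×365 + 3×366 = 4748 days.
May 2359: 31 − 6 = 25 days remain.
Then June (30), July (31), August (31): 30 + 31 + 31 = 92 days.
September 1–5, 2359: 5 days.
Residual: 122 days.
Total: 4870 days.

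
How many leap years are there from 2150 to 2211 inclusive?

14

Years divisible by 4: 2152, 2156, …, 2208 — 15 in all.
Of these, 2200 is divisible by 100 but not 400, so not leap.
Leap years: 15 − 1 = 14.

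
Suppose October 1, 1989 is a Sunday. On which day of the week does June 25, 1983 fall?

Saturday

Count forward from the earlier date (June 25, 1983) to the later (October 1, 1989):
June 25, 1983 → June 25, 1984: 366 days (1984 is a leap year).
June 25, 1984 → June 25, 1985: 365 days.
June 25, 1985 → June 25, 1986: 365 days.
June 25, 1986 → June 25, 1987: 365 days.
June 25, 1987 → June 25, 1988: 366 days (1988 is a leap year).
June 25, 1988 → June 25, 1989: 365 days.
June 1989: 30 − 25 = 5 days remain.
Then July (31), August (31), September (30): 31 + 31 + 30 = 92 days.
October 1, 1989: 1 day.
Residual: 98 days.
Total: 2290 days.
2290 mod 7 = 1, so 1 day before Sunday is Saturday.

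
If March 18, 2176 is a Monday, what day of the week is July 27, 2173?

Tuesday

Count forward from the earlier date (July 27, 2173) to the later (March 18, 2176):
Day-of-year of July 27, 2173: 208.
Day-of-year of March 18, 2176: 78.
2173 has 365 days, so 365 − 208 = 157 days remain in 2173.
Full years: 2174: 365; 2175: 365. Sum = 730.
Total: 157 + 730 + 78 = 965 days.
965 mod 7 = 6, so 6 days before Monday is Tuesday.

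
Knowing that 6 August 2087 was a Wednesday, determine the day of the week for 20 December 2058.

Count forward from the earlier date (December 20, 2058) to the later (August 6, 2087):
From December 20, 2058 to December 20, 2086: 28 years, of which 7 contain a Feb 29 — 21×365 + 7×366 = 10227 days.
December 2086: 31 − 20 = 11 days remain.
Then January (31), February 2087 (28), March (31), April (30), May (31), June (30), July (31): 31 + 28 + 31 + 30 + 31 + 30 + 31 = 212 days.
August 1–6, 2087: 6 days.
Residual: 229 days.
Total: 10456 days.
10456 mod 7 = 5, so 5 days before Wednesday is Friday.

Friday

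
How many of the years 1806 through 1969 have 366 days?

Years divisible by 4: 1808, 1812, …, 1968 — 41 in all.
Of these, 1900 is divisible by 100 but not 400, so not leap.
Leap years: 41 − 1 = 40.

40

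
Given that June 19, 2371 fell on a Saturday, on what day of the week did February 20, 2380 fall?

Wednesday

Day-of-year of June 19, 2371: 170.
Day-of-year of February 20, 2380: 51.
2371 has 365 days, so 365 − 170 = 195 days remain in 2371.
Full years 2372–2379: 6 common + 2 leap = 6×365 + 2×366 = 2922 days.
Total: 195 + 2922 + 51 = 3168 days.
3168 mod 7 = 4, so 4 days after Saturday is Wednesday.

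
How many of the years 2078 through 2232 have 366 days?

Years divisible by 4: 2080, 2084, …, 2232 — 39 in all.
Of these, 2100, 2200 are divisible by 100 but not 400, so not leap.
Leap years: 39 − 2 = 37.

37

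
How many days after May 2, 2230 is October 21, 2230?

172

May 2230: 31 − 2 = 29 days remain.
Then June (30), July (31), August (31), September (30): 30 + 31 + 31 + 30 = 122 days.
October 1–21, 2230: 21 days.
Total: 29 + 122 + 21 = 172 days.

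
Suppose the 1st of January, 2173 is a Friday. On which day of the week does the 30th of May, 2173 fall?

January 2173: 31 − 1 = 30 days remain.
Then February 2173 (28), March (31), April (30): 28 + 31 + 30 = 89 days.
May 1–30, 2173: 30 days.
Total: 30 + 89 + 30 = 149 days.
149 mod 7 = 2, so 2 days after Friday is Sunday.

Sunday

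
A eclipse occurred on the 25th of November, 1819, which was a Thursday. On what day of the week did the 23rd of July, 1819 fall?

Count forward from the earlier date (July 23, 1819) to the later (November 25, 1819):
July 1819: 31 − 23 = 8 days remain.
Then August (31), September (30), October (31): 31 + 30 + 31 = 92 days.
November 1–25, 1819: 25 days.
Total: 8 + 92 + 25 = 125 days.
125 mod 7 = 6, so 6 days before Thursday is Friday.

Friday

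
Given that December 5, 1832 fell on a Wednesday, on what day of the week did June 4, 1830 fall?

Friday

Count forward from the earlier date (June 4, 1830) to the later (December 5, 1832):
June 1830: 30 − 4 = 26 days remain.
Then 29 full months totalling 884 days.
December 1–5, 1832: 5 days.
Total: 26 + 884 + 5 = 915 days.
915 mod 7 = 5, so 5 days before Wednesday is Friday.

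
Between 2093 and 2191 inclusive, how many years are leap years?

Years divisible by 4: 2096, 2100, …, 2188 — 24 in all.
Of these, 2100 is divisible by 100 but not 400, so not leap.
Leap years: 24 − 1 = 23.

23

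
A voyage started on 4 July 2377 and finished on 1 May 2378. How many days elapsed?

Day-of-year of July 4, 2377: 185.
Day-of-year of May 1, 2378: 121.
2377 has 365 days, so 365 − 185 = 180 days remain in 2377.
Total: 180 + 121 = 301 days.

301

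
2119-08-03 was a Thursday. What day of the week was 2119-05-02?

Tuesday

Count forward from the earlier date (May 2, 2119) to the later (August 3, 2119):
May 2119: 31 − 2 = 29 days remain.
Then June (30), July (31): 30 + 31 = 61 days.
August 1–3, 2119: 3 days.
Total: 29 + 61 + 3 = 93 days.
93 mod 7 = 2, so 2 days before Thursday is Tuesday.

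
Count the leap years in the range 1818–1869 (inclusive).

13

Years divisible by 4: 1820, 1824, …, 1868 — 13 in all.
No century exceptions apply. Count: 13.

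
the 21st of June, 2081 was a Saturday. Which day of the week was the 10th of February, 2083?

Day-of-year of June 21, 2081: 172.
Day-of-year of February 10, 2083: 41.
2081 has 365 days, so 365 − 172 = 193 days remain in 2081.
Full years: 2082: 365. Sum = 365.
Total: 193 + 365 + 41 = 599 days.
599 mod 7 = 4, so 4 days after Saturday is Wednesday.

Wednesday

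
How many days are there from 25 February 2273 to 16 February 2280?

2547

Day-of-year of February 25, 2273: 56.
Day-of-year of February 16, 2280: 47.
2273 has 365 days, so 365 − 56 = 309 days remain in 2273.
Full years: 2274: 365; 2275: 365; 2276: 366; 2277: 365; 2278: 365; 2279: 365. Sum = 2191.
Total: 309 + 2191 + 47 = 2547 days.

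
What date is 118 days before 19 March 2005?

21 November 2004

Count 118 days before March 19, 2005:
Day-of-year of November 21, 2004: 326.
Day-of-year of March 19, 2005: 78.
2004 has 366 days, so 366 − 326 = 40 days remain in 2004.
Total: 40 + 78 = 118 days.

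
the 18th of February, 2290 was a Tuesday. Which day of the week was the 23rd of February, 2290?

Within February 2290: 23 − 18 = 5 days.
5 mod 7 = 5, so 5 days after Tuesday is Sunday.

Sunday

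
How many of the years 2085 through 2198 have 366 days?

Years divisible by 4: 2088, 2092, …, 2196 — 28 in all.
Of these, 2100 is divisible by 100 but not 400, so not leap.
Leap years: 28 − 1 = 27.

27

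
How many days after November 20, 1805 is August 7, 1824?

6835

Day-of-year of November 20, 1805: 324.
Day-of-year of August 7, 1824: 220.
1805 has 365 days, so 365 − 324 = 41 days remain in 1805.
Full years 1806–1823: 14 common + 4 leap = 14×365 + 4×366 = 6574 days.
Total: 41 + 6574 + 220 = 6835 days.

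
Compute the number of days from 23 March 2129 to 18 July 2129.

117

March 2129: 31 − 23 = 8 days remain.
Then April (30), May (31), June (30): 30 + 31 + 30 = 91 days.
July 1–18, 2129: 18 days.
Total: 8 + 91 + 18 = 117 days.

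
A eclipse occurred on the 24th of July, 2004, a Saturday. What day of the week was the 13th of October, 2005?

July 24, 2004 → July 24, 2005: 365 days.
July 2005: 31 − 24 = 7 days remain.
Then August (31), September (30): 31 + 30 = 61 days.
October 1–13, 2005: 13 days.
Residual: 81 days.
Total: 446 days.
446 mod 7 = 5, so 5 days after Saturday is Thursday.

Thursday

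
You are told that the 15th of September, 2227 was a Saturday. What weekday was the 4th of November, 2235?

From September 15, 2227 to September 15, 2235: 8 years, of which 2 contain a Feb 29 — 6×365 + 2×366 = 2922 days.
September 2235: 30 − 15 = 15 days remain.
Then October (31): 31 days.
November 1–4, 2235: 4 days.
Residual: 50 days.
Total: 2972 days.
2972 mod 7 = 4, so 4 days after Saturday is Wednesday.

Wednesday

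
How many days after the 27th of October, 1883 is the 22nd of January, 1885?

October 27, 1883 → October 27, 1884: 366 days (1884 is a leap year).
October 1884: 31 − 27 = 4 days remain.
Then November (30), December (31): 30 + 31 = 61 days.
January 1–22, 1885: 22 days.
Residual: 87 days.
Total: 453 days.

453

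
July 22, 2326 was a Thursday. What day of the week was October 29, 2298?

Saturday

Count forward from the earlier date (October 29, 2298) to the later (July 22, 2326):
From October 29, 2298 to October 29, 2325: 27 years, of which 6 contain a Feb 29 — 21×365 + 6×366 = 9861 days.
(2300 is not a leap year (divisible by 100 but not 400).)
October 2325: 31 − 29 = 2 days remain.
Then November (30), December (31), January (31), February 2326 (28), March (31), April (30), May (31), June (30): 30 + 31 + 31 + 28 + 31 + 30 + 31 + 30 = 242 days.
July 1–22, 2326: 22 days.
Residual: 266 days.
Total: 10127 days.
10127 mod 7 = 5, so 5 days before Thursday is Saturday.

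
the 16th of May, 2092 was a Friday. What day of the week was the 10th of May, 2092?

Count forward from the earlier date (May 10, 2092) to the later (May 16, 2092):
Within May 2092: 16 − 10 = 6 days.
6 mod 7 = 6, so 6 days before Friday is Saturday.

Saturday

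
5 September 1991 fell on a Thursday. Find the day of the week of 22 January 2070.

Wednesday

From September 5, 1991 to September 5, 2069: 78 years, of which 20 contain a Feb 29 — 58×365 + 20×366 = 28490 days.
(2000 is a leap year (divisible by 400).)
September 2069: 30 − 5 = 25 days remain.
Then October (31), November (30), December (31): 31 + 30 + 31 = 92 days.
January 1–22, 2070: 22 days.
Residual: 139 days.
Total: 28629 days.
28629 mod 7 = 6, so 6 days after Thursday is Wednesday.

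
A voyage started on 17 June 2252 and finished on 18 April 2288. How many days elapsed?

13089

Day-of-year of June 17, 2252: 169.
Day-of-year of April 18, 2288: 109.
2252 has 366 days, so 366 − 169 = 197 days remain in 2252.
Full years 2253–2287: 27 common + 8 leap = 27×365 + 8×366 = 12783 days.
Total: 197 + 12783 + 109 = 13089 days.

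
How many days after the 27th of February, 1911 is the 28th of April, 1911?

60

February 1911: 28 − 27 = 1 day remains (1911 is not a leap year, so February has 28 days).
Then March (31): 31 days.
April 1–28, 1911: 28 days.
Total: 1 + 31 + 28 = 60 days.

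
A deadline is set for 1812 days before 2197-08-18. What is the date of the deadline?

2192-09-01

Count 1812 days before August 18, 2197:
September 1, 2192 → September 1, 2193: 365 days.
September 1, 2193 → September 1, 2194: 365 days.
September 1, 2194 → September 1, 2195: 365 days.
September 1, 2195 → September 1, 2196: 366 days (2196 is a leap year).
September 2196: 30 − 1 = 29 days remain.
Then 10 full months totalling 304 days.
August 1–18, 2197: 18 days.
Residual: 351 days.
Total: 1812 days.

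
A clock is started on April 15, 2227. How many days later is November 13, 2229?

Day-of-year of April 15, 2227: 105.
Day-of-year of November 13, 2229: 317.
2227 has 365 days, so 365 − 105 = 260 days remain in 2227.
Full years: 2228: 366. Sum = 366.
Total: 260 + 366 + 317 = 943 days.

943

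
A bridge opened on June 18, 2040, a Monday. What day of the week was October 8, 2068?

Day-of-year of June 18, 2040: 170.
Day-of-year of October 8, 2068: 282.
2040 has 366 days, so 366 − 170 = 196 days remain in 2040.
Full years 2041–2067: 21 common + 6 leap = 21×365 + 6×366 = 9861 days.
Total: 196 + 9861 + 282 = 10339 days.
10339 is a multiple of 7, so October 8, 2068 falls on the same weekday: Monday.

Monday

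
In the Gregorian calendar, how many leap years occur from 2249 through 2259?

2

Years divisible by 4 in [2249, 2259]: 2252, 2256.
No century exceptions apply. Count: 2.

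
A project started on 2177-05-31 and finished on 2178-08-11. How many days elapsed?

May 31, 2177 → May 31, 2178: 365 days.
May 2178: 31 − 31 = 0 days remain.
Then June (30), July (31): 30 + 31 = 61 days.
August 1–11, 2178: 11 days.
Residual: 72 days.
Total: 437 days.

437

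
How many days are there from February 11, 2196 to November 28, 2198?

1021

February 11, 2196 → February 11, 2197: 366 days (2196 is a leap year).
February 11, 2197 → February 11, 2198: 365 days.
February 2198: 28 − 11 = 17 days remain (2198 is not a leap year, so February has 28 days).
Then March (31), April (30), May (31), June (30), July (31), August (31), September (30), October (31): 31 + 30 + 31 + 30 + 31 + 31 + 30 + 31 = 245 days.
November 1–28, 2198: 28 days.
Residual: 290 days.
Total: 1021 days.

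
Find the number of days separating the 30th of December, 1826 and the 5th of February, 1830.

1133

December 30, 1826 → December 30, 1827: 365 days.
December 30, 1827 → December 30, 1828: 366 days (1828 is a leap year).
December 30, 1828 → December 30, 1829: 365 days.
December 1829: 31 − 30 = 1 day remains.
Then January (31): 31 days.
February 1–5, 1830: 5 days (1830 is not a leap year).
Residual: 37 days.
Total: 1133 days.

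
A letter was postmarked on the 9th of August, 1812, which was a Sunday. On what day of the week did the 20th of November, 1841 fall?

Saturday

Day-of-year of August 9, 1812: 222.
Day-of-year of November 20, 1841: 324.
1812 has 366 days, so 366 − 222 = 144 days remain in 1812.
Full years 1813–1840: 21 common + 7 leap = 21×365 + 7×366 = 10227 days.
Total: 144 + 10227 + 324 = 10695 days.
10695 mod 7 = 6, so 6 days after Sunday is Saturday.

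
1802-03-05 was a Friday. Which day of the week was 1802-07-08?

March 1802: 31 − 5 = 26 days remain.
Then April (30), May (31), June (30): 30 + 31 + 30 = 91 days.
July 1–8, 1802: 8 days.
Total: 26 + 91 + 8 = 125 days.
125 mod 7 = 6, so 6 days after Friday is Thursday.

Thursday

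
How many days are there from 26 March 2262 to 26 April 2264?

762

March 26, 2262 → March 26, 2263: 365 days.
March 26, 2263 → March 26, 2264: 366 days (2264 is a leap year).
March 2264: 31 − 26 = 5 days remain.
April 1–26, 2264: 26 days.
Residual: 31 days.
Total: 762 days.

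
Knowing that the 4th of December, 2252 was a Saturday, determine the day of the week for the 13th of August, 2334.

Monday

Day-of-year of December 4, 2252: 339.
Day-of-year of August 13, 2334: 225.
2252 has 366 days, so 366 − 339 = 27 days remain in 2252.
Full years 2253–2333: 62 common + 19 leap = 62×365 + 19×366 = 29584 days.
Total: 27 + 29584 + 225 = 29836 days.
29836 mod 7 = 2, so 2 days after Saturday is Monday.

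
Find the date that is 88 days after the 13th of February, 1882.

the 12th of May, 1882

Count 88 days after February 13, 1882:
February 1882: 28 − 13 = 15 days remain (1882 is not a leap year, so February has 28 days).
Then March (31), April (30): 31 + 30 = 61 days.
May 1–12, 1882: 12 days.
Total: 15 + 61 + 12 = 88 days.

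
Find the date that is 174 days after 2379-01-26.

2379-07-19

Count 174 days after January 26, 2379:
January 2379: 31 − 26 = 5 days remain.
Then February 2379 (28), March (31), April (30), May (31), June (30): 28 + 31 + 30 + 31 + 30 = 150 days.
July 1–19, 2379: 19 days.
Total: 5 + 150 + 19 = 174 days.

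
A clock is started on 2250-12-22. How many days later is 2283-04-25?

11812

From December 22, 2250 to December 22, 2282: 32 years, of which 8 contain a Feb 29 — 24×365 + 8×366 = 11688 days.
December 2282: 31 − 22 = 9 days remain.
Then January (31), February 2283 (28), March (31): 31 + 28 + 31 = 90 days.
April 1–25, 2283: 25 days.
Residual: 124 days.
Total: 11812 days.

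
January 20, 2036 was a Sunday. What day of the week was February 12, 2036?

Tuesday

January 2036: 31 − 20 = 11 days remain.
February 1–12, 2036: 12 days (2036 is a leap year).
Total: 11 + 12 = 23 days.
23 mod 7 = 2, so 2 days after Sunday is Tuesday.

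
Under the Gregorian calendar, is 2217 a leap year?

2217 is not a leap year.

No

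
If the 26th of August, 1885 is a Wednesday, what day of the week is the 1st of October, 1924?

Wednesday

From August 26, 1885 to August 26, 1924: 39 years, of which 9 contain a Feb 29 — 30×365 + 9×366 = 14244 days.
(1900 is not a leap year (divisible by 100 but not 400).)
August 1924: 31 − 26 = 5 days remain.
Then September (30): 30 days.
October 1, 1924: 1 day.
Residual: 36 days.
Total: 14280 days.
14280 is a multiple of 7, so the 1st of October, 1924 falls on the same weekday: Wednesday.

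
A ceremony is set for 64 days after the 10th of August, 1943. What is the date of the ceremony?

the 13th of October, 1943

Count 64 days after August 10, 1943:
August 1943: 31 − 10 = 21 days remain.
Then September (30): 30 days.
October 1–13, 1943: 13 days.
Total: 21 + 30 + 13 = 64 days.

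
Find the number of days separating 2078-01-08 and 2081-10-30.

1391

Day-of-year of January 8, 2078: 8.
Day-of-year of October 30, 2081: 303.
2078 has 365 days, so 365 − 8 = 357 days remain in 2078.
Full years: 2079: 365; 2080: 366. Sum = 731.
Total: 357 + 731 + 303 = 1391 days.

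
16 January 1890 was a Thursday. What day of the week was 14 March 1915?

Sunday

From January 16, 1890 to January 16, 1915: 25 years, of which 5 contain a Feb 29 — 20×365 + 5×366 = 9130 days.
(1900 is not a leap year (divisible by 100 but not 400).)
January 1915: 31 − 16 = 15 days remain.
Then February 1915 (28): 28 days.
March 1–14, 1915: 14 days.
Residual: 57 days.
Total: 9187 days.
9187 mod 7 = 3, so 3 days after Thursday is Sunday.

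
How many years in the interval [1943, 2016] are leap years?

Years divisible by 4: 1944, 1948, …, 2016 — 19 in all.
2000 is divisible by 400, so still leap.
No century exceptions apply. Count: 19.

19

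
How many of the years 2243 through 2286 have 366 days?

Years divisible by 4 in [2243, 2286]: 2244, 2248, 2252, 2256, 2260, 2264, 2268, 2272, 2276, 2280, 2284.
No century exceptions apply. Count: 11.

11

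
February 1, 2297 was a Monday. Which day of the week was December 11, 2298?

February 2297: 28 − 1 = 27 days remain (2297 is not a leap year, so February has 28 days).
Then 21 full months totalling 640 days.
December 1–11, 2298: 11 days.
Total: 27 + 640 + 11 = 678 days.
678 mod 7 = 6, so 6 days after Monday is Sunday.

Sunday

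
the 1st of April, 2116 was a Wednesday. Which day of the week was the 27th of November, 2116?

April 2116: 30 − 1 = 29 days remain.
Then May (31), June (30), July (31), August (31), September (30), October (31): 31 + 30 + 31 + 31 + 30 + 31 = 184 days.
November 1–27, 2116: 27 days.
Total: 29 + 184 + 27 = 240 days.
240 mod 7 = 2, so 2 days after Wednesday is Friday.

Friday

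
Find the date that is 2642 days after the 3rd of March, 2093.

the 28th of May, 2100

Count 2642 days after March 3, 2093:
From March 3, 2093 to March 3, 2100: 7 years, of which 1 contains a Feb 29 — 6×365 + 1×366 = 2556 days.
(2100 is not a leap year (divisible by 100 but not 400).)
March 2100: 31 − 3 = 28 days remain.
Then April (30): 30 days.
May 1–28, 2100: 28 days.
Residual: 86 days.
Total: 2642 days.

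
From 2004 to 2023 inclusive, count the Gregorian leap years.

5

Years divisible by 4 in [2004, 2023]: 2004, 2008, 2012, 2016, 2020.
No century exceptions apply. Count: 5.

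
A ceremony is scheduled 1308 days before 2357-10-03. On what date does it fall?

2354-03-05

Count 1308 days before October 3, 2357:
Day-of-year of March 5, 2354: 64.
Day-of-year of October 3, 2357: 276.
2354 has 365 days, so 365 − 64 = 301 days remain in 2354.
Full years: 2355: 365; 2356: 366. Sum = 731.
Total: 301 + 731 + 276 = 1308 days.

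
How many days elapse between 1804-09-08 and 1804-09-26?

18

Within September 1804: 26 − 8 = 18 days.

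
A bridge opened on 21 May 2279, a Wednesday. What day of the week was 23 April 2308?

Day-of-year of May 21, 2279: 141.
Day-of-year of April 23, 2308: 114.
2279 has 365 days, so 365 − 141 = 224 days remain in 2279.
Full years 2280–2307: 22 common + 6 leap = 22×365 + 6×366 = 10226 days.
Total: 224 + 10226 + 114 = 10564 days.
10564 mod 7 = 1, so 1 day after Wednesday is Thursday.

Thursday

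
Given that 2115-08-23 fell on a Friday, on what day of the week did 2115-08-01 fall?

Count forward from the earlier date (August 1, 2115) to the later (August 23, 2115):
Within August 2115: 23 − 1 = 22 days.
22 mod 7 = 1, so 1 day before Friday is Thursday.

Thursday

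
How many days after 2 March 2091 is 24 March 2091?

22

Within March 2091: 24 − 2 = 22 days.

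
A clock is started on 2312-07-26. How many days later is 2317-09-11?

Day-of-year of July 26, 2312: 208.
Day-of-year of September 11, 2317: 254.
2312 has 366 days, so 366 − 208 = 158 days remain in 2312.
Full years: 2313: 365; 2314: 365; 2315: 365; 2316: 366. Sum = 1461.
Total: 158 + 1461 + 254 = 1873 days.

1873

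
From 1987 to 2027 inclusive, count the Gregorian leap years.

Years divisible by 4 in [1987, 2027]: 1988, 1992, 1996, 2000, 2004, 2008, 2012, 2016, 2020, 2024.
2000 is divisible by 400, so still leap.
No century exceptions apply. Count: 10.

10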